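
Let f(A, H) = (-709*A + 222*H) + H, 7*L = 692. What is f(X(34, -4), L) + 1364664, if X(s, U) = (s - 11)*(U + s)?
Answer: 6282494/7 ≈ 8.9750e+5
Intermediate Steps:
X(s, U) = (-11 + s)*(U + s)
L = 692/7 (L = (1/7)*692 = 692/7 ≈ 98.857)
f(A, H) = -709*A + 223*H
f(X(34, -4), L) + 1364664 = (-709*(34**2 - 11*(-4) - 11*34 - 4*34) + 223*(692/7)) + 1364664 = (-709*(1156 + 44 - 374 - 136) + 154316/7) + 1364664 = (-709*690 + 154316/7) + 1364664 = (-489210 + 154316/7) + 1364664 = -3270154/7 + 1364664 = 6282494/7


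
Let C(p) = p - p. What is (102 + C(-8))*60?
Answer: 6120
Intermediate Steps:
C(p) = 0
(102 + C(-8))*60 = (102 + 0)*60 = 102*60 = 6120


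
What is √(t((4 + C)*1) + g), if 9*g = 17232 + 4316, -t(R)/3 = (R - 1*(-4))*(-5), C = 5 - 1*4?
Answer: √22763/3 ≈ 50.291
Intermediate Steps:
C = 1 (C = 5 - 4 = 1)
t(R) = 60 + 15*R (t(R) = -3*(R - 1*(-4))*(-5) = -3*(R + 4)*(-5) = -3*(4 + R)*(-5) = -3*(-20 - 5*R) = 60 + 15*R)
g = 21548/9 (g = (17232 + 4316)/9 = (⅑)*21548 = 21548/9 ≈ 2394.2)
√(t((4 + C)*1) + g) = √((60 + 15*((4 + 1)*1)) + 21548/9) = √((60 + 15*(5*1)) + 21548/9) = √((60 + 15*5) + 21548/9) = √((60 + 75) + 21548/9) = √(135 + 21548/9) = √(22763/9) = √22763/3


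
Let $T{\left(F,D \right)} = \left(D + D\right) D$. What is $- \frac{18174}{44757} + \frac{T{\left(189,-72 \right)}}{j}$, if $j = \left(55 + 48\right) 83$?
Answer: $\frac{102890350}{127542531} \approx 0.80671$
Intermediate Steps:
$T{\left(F,D \right)} = 2 D^{2}$ ($T{\left(F,D \right)} = 2 D D = 2 D^{2}$)
$j = 8549$ ($j = 103 \cdot 83 = 8549$)
$- \frac{18174}{44757} + \frac{T{\left(189,-72 \right)}}{j} = - \frac{18174}{44757} + \frac{2 \left(-72\right)^{2}}{8549} = \left(-18174\right) \frac{1}{44757} + 2 \cdot 5184 \cdot \frac{1}{8549} = - \frac{6058}{14919} + 10368 \cdot \frac{1}{8549} = - \frac{6058}{14919} + \frac{10368}{8549} = \frac{102890350}{127542531}$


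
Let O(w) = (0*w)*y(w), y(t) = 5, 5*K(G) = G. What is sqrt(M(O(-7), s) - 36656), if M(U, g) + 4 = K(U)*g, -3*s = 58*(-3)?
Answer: 2*I*sqrt(9165) ≈ 191.47*I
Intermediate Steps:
K(G) = G/5
O(w) = 0 (O(w) = (0*w)*5 = 0*5 = 0)
s = 58 (s = -58*(-3)/3 = -1/3*(-174) = 58)
M(U, g) = -4 + U*g/5 (M(U, g) = -4 + (U/5)*g = -4 + U*g/5)
sqrt(M(O(-7), s) - 36656) = sqrt((-4 + (1/5)*0*58) - 36656) = sqrt((-4 + 0) - 36656) = sqrt(-4 - 36656) = sqrt(-36660) = 2*I*sqrt(9165)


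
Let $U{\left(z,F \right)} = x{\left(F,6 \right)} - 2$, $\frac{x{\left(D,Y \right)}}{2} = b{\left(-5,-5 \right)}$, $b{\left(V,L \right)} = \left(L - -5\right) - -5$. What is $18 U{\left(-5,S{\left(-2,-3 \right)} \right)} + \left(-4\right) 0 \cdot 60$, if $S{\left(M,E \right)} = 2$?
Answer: $144$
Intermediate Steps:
$b{\left(V,L \right)} = 10 + L$ ($b{\left(V,L \right)} = \left(L + 5\right) + 5 = \left(5 + L\right) + 5 = 10 + L$)
$x{\left(D,Y \right)} = 10$ ($x{\left(D,Y \right)} = 2 \left(10 - 5\right) = 2 \cdot 5 = 10$)
$U{\left(z,F \right)} = 8$ ($U{\left(z,F \right)} = 10 - 2 = 8$)
$18 U{\left(-5,S{\left(-2,-3 \right)} \right)} + \left(-4\right) 0 \cdot 60 = 18 \cdot 8 + \left(-4\right) 0 \cdot 60 = 144 + 0 \cdot 60 = 144 + 0 = 144$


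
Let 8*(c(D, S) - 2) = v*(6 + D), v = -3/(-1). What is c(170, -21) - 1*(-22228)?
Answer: 22296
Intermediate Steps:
v = 3 (v = -3*(-1) = 3)
c(D, S) = 17/4 + 3*D/8 (c(D, S) = 2 + (3*(6 + D))/8 = 2 + (18 + 3*D)/8 = 2 + (9/4 + 3*D/8) = 17/4 + 3*D/8)
c(170, -21) - 1*(-22228) = (17/4 + (3/8)*170) - 1*(-22228) = (17/4 + 255/4) + 22228 = 68 + 22228 = 22296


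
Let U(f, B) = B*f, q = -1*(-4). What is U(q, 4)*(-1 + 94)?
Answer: 1488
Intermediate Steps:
q = 4
U(q, 4)*(-1 + 94) = (4*4)*(-1 + 94) = 16*93 = 1488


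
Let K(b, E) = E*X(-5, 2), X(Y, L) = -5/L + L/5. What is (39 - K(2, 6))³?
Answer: 17173512/125 ≈ 1.3739e+5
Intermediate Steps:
X(Y, L) = -5/L + L/5 (X(Y, L) = -5/L + L*(⅕) = -5/L + L/5)
K(b, E) = -21*E/10 (K(b, E) = E*(-5/2 + (⅕)*2) = E*(-5*½ + ⅖) = E*(-5/2 + ⅖) = E*(-21/10) = -21*E/10)
(39 - K(2, 6))³ = (39 - (-21)*6/10)³ = (39 - 1*(-63/5))³ = (39 + 63/5)³ = (258/5)³ = 17173512/125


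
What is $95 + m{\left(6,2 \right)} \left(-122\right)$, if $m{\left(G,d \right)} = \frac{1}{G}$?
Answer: $\frac{224}{3} \approx 74.667$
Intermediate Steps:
$95 + m{\left(6,2 \right)} \left(-122\right) = 95 + \frac{1}{6} \left(-122\right) = 95 - \frac{61}{3} = \frac{224}{3}$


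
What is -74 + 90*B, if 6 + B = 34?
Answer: 2446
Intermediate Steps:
B = 28 (B = -6 + 34 = 28)
-74 + 90*B = -74 + 90*28 = -74 + 2520 = 2446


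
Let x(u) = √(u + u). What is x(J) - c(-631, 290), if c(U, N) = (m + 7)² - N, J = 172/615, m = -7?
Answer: 290 + 2*√52890/615 ≈ 290.75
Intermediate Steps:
J = 172/615 (J = 172*(1/615) = 172/615 ≈ 0.27967)
x(u) = √2*√u (x(u) = √(2*u) = √2*√u)
c(U, N) = -N (c(U, N) = (-7 + 7)² - N = 0² - N = 0 - N = -N)
x(J) - c(-631, 290) = √2*√(172/615) - (-1)*290 = √2*(2*√26445/615) - 1*(-290) = 2*√52890/615 + 290 = 290 + 2*√52890/615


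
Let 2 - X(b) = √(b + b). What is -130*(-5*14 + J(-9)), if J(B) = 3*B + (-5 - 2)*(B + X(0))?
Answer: 6240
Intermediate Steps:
X(b) = 2 - √2*√b (X(b) = 2 - √(b + b) = 2 - √(2*b) = 2 - √2*√b)
J(B) = -14 - 4*B (J(B) = 3*B + (-5 - 2)*(B + (2 - √2*√0)) = 3*B - 7*(B + (2 - 1*√2*0)) = 3*B - 7*(B + (2 + 0)) = 3*B - 7*(B + 2) = 3*B - 7*(2 + B) = 3*B + (-14 - 7*B) = -14 - 4*B)
-130*(-5*14 + J(-9)) = -130*(-5*14 + (-14 - 4*(-9))) = -130*(-70 + (-14 + 36)) = -130*(-70 + 22) = -130*(-48) = 6240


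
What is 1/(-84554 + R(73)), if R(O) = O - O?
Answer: -1/84554 ≈ -1.1827e-5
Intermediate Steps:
R(O) = 0
1/(-84554 + R(73)) = 1/(-84554 + 0) = 1/(-84554) = -1/84554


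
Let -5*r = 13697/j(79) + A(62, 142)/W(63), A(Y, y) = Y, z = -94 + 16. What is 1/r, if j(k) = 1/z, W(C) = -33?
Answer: 33/7051228 ≈ 4.6800e-6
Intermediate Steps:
z = -78
j(k) = -1/78 (j(k) = 1/(-78) = -1/78)
r = 7051228/33 (r = -(13697/(-1/78) + 62/(-33))/5 = -(13697*(-78) + 62*(-1/33))/5 = -(-1068366 - 62/33)/5 = -⅕*(-35256140/33) = 7051228/33 ≈ 2.1367e+5)
1/r = 1/(7051228/33) = 33/7051228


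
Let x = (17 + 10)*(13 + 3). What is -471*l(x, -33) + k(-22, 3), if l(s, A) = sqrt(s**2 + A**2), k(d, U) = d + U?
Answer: -19 - 1413*sqrt(20857) ≈ -2.0408e+5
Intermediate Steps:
k(d, U) = U + d
x = 432 (x = 27*16 = 432)
l(s, A) = sqrt(A**2 + s**2)
-471*l(x, -33) + k(-22, 3) = -471*sqrt((-33)**2 + 432**2) + (3 - 22) = -471*sqrt(1089 + 186624) - 19 = -1413*sqrt(20857) - 19 = -19 - 1413*sqrt(20857)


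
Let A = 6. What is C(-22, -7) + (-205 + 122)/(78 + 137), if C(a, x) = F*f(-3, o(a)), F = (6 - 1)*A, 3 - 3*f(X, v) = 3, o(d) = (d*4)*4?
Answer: -83/215 ≈ -0.38605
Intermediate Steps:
o(d) = 16*d (o(d) = (4*d)*4 = 16*d)
f(X, v) = 0 (f(X, v) = 1 - 1/3*3 = 1 - 1 = 0)
F = 30 (F = (6 - 1)*6 = 5*6 = 30)
C(a, x) = 0 (C(a, x) = 30*0 = 0)
C(-22, -7) + (-205 + 122)/(78 + 137) = 0 + (-205 + 122)/(78 + 137) = 0 - 83/215 = -83/215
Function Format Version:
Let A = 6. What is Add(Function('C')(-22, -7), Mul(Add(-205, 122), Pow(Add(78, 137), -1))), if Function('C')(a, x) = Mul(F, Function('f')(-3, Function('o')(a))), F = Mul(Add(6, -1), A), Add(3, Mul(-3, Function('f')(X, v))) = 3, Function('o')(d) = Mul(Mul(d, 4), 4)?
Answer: Rational(-83, 215) ≈ -0.38605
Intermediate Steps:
Function('o')(d) = Mul(16, d) (Function('o')(d) = Mul(Mul(4, d), 4) = Mul(16, d))
Function('f')(X, v) = 0 (Function('f')(X, v) = Add(1, Mul(Rational(-1, 3), 3)) = Add(1, -1) = 0)
F = 30 (F = Mul(Add(6, -1), 6) = Mul(5, 6) = 30)
Function('C')(a, x) = 0 (Function('C')(a, x) = Mul(30, 0) = 0)
Add(Function('C')(-22, -7), Mul(Add(-205, 122), Pow(Add(78, 137), -1))) = Add(0, Mul(Add(-205, 122), Pow(Add(78, 137), -1))) = Add(0, Mul(-83, Pow(215, -1))) = Add(0, Mul(-83, Rational(1, 215))) = Add(0, Rational(-83, 215)) = Rational(-83, 215)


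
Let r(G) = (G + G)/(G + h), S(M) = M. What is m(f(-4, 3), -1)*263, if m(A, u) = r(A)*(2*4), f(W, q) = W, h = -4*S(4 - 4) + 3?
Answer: 16832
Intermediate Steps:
h = 3 (h = -4*(4 - 4) + 3 = -4*0 + 3 = 0 + 3 = 3)
r(G) = 2*G/(3 + G) (r(G) = (G + G)/(G + 3) = (2*G)/(3 + G) = 2*G/(3 + G))
m(A, u) = 16*A/(3 + A) (m(A, u) = (2*A/(3 + A))*(2*4) = (2*A/(3 + A))*8 = 16*A/(3 + A))
m(f(-4, 3), -1)*263 = (16*(-4)/(3 - 4))*263 = (16*(-4)/(-1))*263 = (16*(-4)*(-1))*263 = 64*263 = 16832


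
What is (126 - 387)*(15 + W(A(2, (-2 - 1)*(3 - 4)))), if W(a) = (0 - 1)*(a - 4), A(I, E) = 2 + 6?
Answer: -2871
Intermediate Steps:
A(I, E) = 8
W(a) = 4 - a (W(a) = -(-4 + a) = 4 - a)
(126 - 387)*(15 + W(A(2, (-2 - 1)*(3 - 4)))) = (126 - 387)*(15 + (4 - 1*8)) = -261*(15 + (4 - 8)) = -261*(15 - 4) = -261*11 = -2871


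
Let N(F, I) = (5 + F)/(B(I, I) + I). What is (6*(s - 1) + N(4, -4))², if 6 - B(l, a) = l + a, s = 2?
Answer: 4761/100 ≈ 47.610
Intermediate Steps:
B(l, a) = 6 - a - l (B(l, a) = 6 - (l + a) = 6 - (a + l) = 6 + (-a - l) = 6 - a - l)
N(F, I) = (5 + F)/(6 - I) (N(F, I) = (5 + F)/((6 - I - I) + I) = (5 + F)/((6 - 2*I) + I) = (5 + F)/(6 - I))
(6*(s - 1) + N(4, -4))² = (6*(2 - 1) + (5 + 4)/(6 - 1*(-4)))² = (6*1 + 9/(6 + 4))² = (6 + 9/10)² = (69/10)² = 4761/100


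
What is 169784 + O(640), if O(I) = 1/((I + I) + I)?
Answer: 325985281/1920 ≈ 1.6978e+5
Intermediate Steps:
O(I) = 1/(3*I) (O(I) = 1/(2*I + I) = 1/(3*I))
169784 + O(640) = 169784 + (⅓)/640 = 169784 + (⅓)*(1/640) = 169784 + 1/1920 = 325985281/1920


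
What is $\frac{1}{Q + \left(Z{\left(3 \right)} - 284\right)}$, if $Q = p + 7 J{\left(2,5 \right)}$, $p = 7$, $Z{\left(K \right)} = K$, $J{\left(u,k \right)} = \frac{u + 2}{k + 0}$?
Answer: $- \frac{5}{1342} \approx -0.0037258$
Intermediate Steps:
$J{\left(u,k \right)} = \frac{2 + u}{k}$
$Q = \frac{63}{5}$ ($Q = 7 + 7 \frac{2 + 2}{5} = 7 + 7 \cdot \frac{1}{5} \cdot 4 = 7 + 7 \cdot \frac{4}{5} = 7 + \frac{28}{5} = \frac{63}{5} \approx 12.6$)
$\frac{1}{Q + \left(Z{\left(3 \right)} - 284\right)} = \frac{1}{\frac{63}{5} + \left(3 - 284\right)} = \frac{1}{\frac{63}{5} - 281} = \frac{1}{- \frac{1342}{5}} = - \frac{5}{1342}$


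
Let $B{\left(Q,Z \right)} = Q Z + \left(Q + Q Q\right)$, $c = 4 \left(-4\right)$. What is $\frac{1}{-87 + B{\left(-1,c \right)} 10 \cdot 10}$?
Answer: $\frac{1}{1513} \approx 0.00066094$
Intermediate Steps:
$c = -16$
$B{\left(Q,Z \right)} = Q + Q^{2} + Q Z$ ($B{\left(Q,Z \right)} = Q Z + \left(Q + Q^{2}\right) = Q + Q^{2} + Q Z$)
$\frac{1}{-87 + B{\left(-1,c \right)} 10 \cdot 10} = \frac{1}{-87 + - (1 - 1 - 16) 10 \cdot 10} = \frac{1}{-87 + \left(-1\right) \left(-16\right) 10 \cdot 10} = \frac{1}{-87 + 16 \cdot 10 \cdot 10} = \frac{1}{-87 + 160 \cdot 10} = \frac{1}{-87 + 1600} = \frac{1}{1513}$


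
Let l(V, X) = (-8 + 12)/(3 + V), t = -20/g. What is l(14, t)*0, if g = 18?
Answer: 0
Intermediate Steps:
t = -10/9 (t = -20/18 = -20*1/18 = -10/9 ≈ -1.1111)
l(V, X) = 4/(3 + V)
l(14, t)*0 = (4/(3 + 14))*0 = (4/17)*0 = 0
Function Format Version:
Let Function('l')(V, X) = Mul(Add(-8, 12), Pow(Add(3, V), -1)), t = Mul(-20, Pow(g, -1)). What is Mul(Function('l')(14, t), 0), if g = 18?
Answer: 0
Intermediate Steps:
t = Rational(-10, 9) (t = Mul(-20, Pow(18, -1)) = Mul(-20, Rational(1, 18)) = Rational(-10, 9) ≈ -1.1111)
Function('l')(V, X) = Mul(4, Pow(Add(3, V), -1))
Mul(Function('l')(14, t), 0) = Mul(Mul(4, Pow(Add(3, 14), -1)), 0) = Mul(Mul(4, Pow(17, -1)), 0) = Mul(Mul(4, Rational(1, 17)), 0) = Mul(Rational(4, 17), 0) = 0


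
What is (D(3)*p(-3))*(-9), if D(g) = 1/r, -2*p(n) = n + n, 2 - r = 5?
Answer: 9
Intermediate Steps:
r = -3 (r = 2 - 1*5 = 2 - 5 = -3)
p(n) = -n (p(n) = -(n + n)/2 = -n)
D(g) = -⅓ (D(g) = 1/(-3) = -⅓)
(D(3)*p(-3))*(-9) = -(-1)*(-3)/3*(-9) = -⅓*3*(-9) = -1*(-9) = 9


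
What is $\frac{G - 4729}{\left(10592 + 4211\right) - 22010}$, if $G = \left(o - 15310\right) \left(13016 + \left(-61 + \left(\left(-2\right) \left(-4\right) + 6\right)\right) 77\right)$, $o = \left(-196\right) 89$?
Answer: $\frac{307794067}{7207} \approx 42708.0$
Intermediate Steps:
$o = -17444$
$G = -307789338$ ($G = \left(-17444 - 15310\right) \left(13016 + \left(-61 + \left(\left(-2\right) \left(-4\right) + 6\right)\right) 77\right) = - 32754 \left(13016 + \left(-61 + \left(8 + 6\right)\right) 77\right) = - 32754 \left(13016 + \left(-61 + 14\right) 77\right) = - 32754 \left(13016 - 3619\right) = \left(-32754\right) 9397 = -307789338$)
$\frac{G - 4729}{\left(10592 + 4211\right) - 22010} = \frac{-307789338 - 4729}{\left(10592 + 4211\right) - 22010} = - \frac{307794067}{14803 - 22010} = - \frac{307794067}{-7207} = \left(-307794067\right) \left(- \frac{1}{7207}\right) = \frac{307794067}{7207}$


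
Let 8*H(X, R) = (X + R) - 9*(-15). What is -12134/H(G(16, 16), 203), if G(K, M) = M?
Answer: -48536/177 ≈ -274.21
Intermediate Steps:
H(X, R) = 135/8 + R/8 + X/8 (H(X, R) = ((X + R) - 9*(-15))/8 = ((R + X) + 135)/8 = (135 + R + X)/8 = 135/8 + R/8 + X/8)
-12134/H(G(16, 16), 203) = -12134/(135/8 + (1/8)*203 + (1/8)*16) = -12134/(135/8 + 203/8 + 2) = -12134/177/4 = -12134*4/177 = -48536/177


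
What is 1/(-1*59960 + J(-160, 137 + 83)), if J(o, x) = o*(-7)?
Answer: -1/58840 ≈ -1.6995e-5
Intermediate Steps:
J(o, x) = -7*o
1/(-1*59960 + J(-160, 137 + 83)) = 1/(-1*59960 - 7*(-160)) = 1/(-59960 + 1120) = 1/(-58840) = -1/58840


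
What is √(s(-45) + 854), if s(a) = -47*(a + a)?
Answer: 2*√1271 ≈ 71.302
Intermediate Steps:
s(a) = -94*a
√(s(-45) + 854) = √(-94*(-45) + 854) = √(4230 + 854) = √5084 = 2*√1271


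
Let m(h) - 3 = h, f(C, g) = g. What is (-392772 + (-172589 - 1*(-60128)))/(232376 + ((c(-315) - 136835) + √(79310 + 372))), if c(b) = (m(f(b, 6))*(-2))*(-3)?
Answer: -48297748635/9138324343 + 505233*√79682/9138324343 ≈ -5.2696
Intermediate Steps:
m(h) = 3 + h
c(b) = 54 (c(b) = ((3 + 6)*(-2))*(-3) = (9*(-2))*(-3) = -18*(-3) = 54)
(-392772 + (-172589 - 1*(-60128)))/(232376 + ((c(-315) - 136835) + √(79310 + 372))) = (-392772 + (-172589 - 1*(-60128)))/(232376 + ((54 - 136835) + √(79310 + 372))) = (-392772 + (-172589 + 60128))/(232376 + (-136781 + √79682)) = (-392772 - 112461)/(95595 + √79682) = -505233/(95595 + √79682)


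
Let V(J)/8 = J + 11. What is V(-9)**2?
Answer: 256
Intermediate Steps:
V(J) = 88 + 8*J (V(J) = 8*(J + 11) = 8*(11 + J) = 88 + 8*J)
V(-9)**2 = (88 + 8*(-9))**2 = (88 - 72)**2 = 16**2 = 256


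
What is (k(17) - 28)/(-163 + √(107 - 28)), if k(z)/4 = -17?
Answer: 2608/4415 + 16*√79/4415 ≈ 0.62292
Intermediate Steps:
k(z) = -68 (k(z) = 4*(-17) = -68)
(k(17) - 28)/(-163 + √(107 - 28)) = (-68 - 28)/(-163 + √(107 - 28)) = -96/(-163 + √79)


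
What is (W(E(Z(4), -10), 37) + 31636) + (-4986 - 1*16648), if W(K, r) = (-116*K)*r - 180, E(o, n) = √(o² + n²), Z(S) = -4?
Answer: 9822 - 8584*√29 ≈ -36404.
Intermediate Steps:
E(o, n) = √(n² + o²)
W(K, r) = -180 - 116*K*r (W(K, r) = -116*K*r - 180 = -180 - 116*K*r)
(W(E(Z(4), -10), 37) + 31636) + (-4986 - 1*16648) = ((-180 - 116*√((-10)² + (-4)²)*37) + 31636) + (-4986 - 1*16648) = ((-180 - 116*√(100 + 16)*37) + 31636) + (-4986 - 16648) = ((-180 - 116*√116*37) + 31636) - 21634 = ((-180 - 116*2*√29*37) + 31636) - 21634 = ((-180 - 8584*√29) + 31636) - 21634 = (31456 - 8584*√29) - 21634 = 9822 - 8584*√29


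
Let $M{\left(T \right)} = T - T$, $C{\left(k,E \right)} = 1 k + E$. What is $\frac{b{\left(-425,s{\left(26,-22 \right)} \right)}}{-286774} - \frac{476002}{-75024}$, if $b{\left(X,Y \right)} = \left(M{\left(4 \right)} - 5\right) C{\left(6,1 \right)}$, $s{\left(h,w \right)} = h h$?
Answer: $\frac{34126905847}{5378733144} \approx 6.3448$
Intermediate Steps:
$s{\left(h,w \right)} = h^{2}$
$C{\left(k,E \right)} = E + k$ ($C{\left(k,E \right)} = k + E = E + k$)
$M{\left(T \right)} = 0$
$b{\left(X,Y \right)} = -35$ ($b{\left(X,Y \right)} = \left(0 - 5\right) \left(1 + 6\right) = \left(-5\right) 7 = -35$)
$\frac{b{\left(-425,s{\left(26,-22 \right)} \right)}}{-286774} - \frac{476002}{-75024} = - \frac{35}{-286774} - \frac{476002}{-75024} = \left(-35\right) \left(- \frac{1}{286774}\right) - - \frac{238001}{37512} = \frac{35}{286774} + \frac{238001}{37512} = \frac{34126905847}{5378733144}$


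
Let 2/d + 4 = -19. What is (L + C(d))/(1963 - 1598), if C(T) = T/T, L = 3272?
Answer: 3273/365 ≈ 8.9671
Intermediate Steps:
d = -2/23 (d = 2/(-4 - 19) = 2/(-23) = 2*(-1/23) = -2/23 ≈ -0.086957)
C(T) = 1
(L + C(d))/(1963 - 1598) = (3272 + 1)/(1963 - 1598) = 3273/365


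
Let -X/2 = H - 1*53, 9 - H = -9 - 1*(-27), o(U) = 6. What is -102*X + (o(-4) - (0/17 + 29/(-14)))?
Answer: -176959/14 ≈ -12640.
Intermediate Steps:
H = -9 (H = 9 - (-9 - 1*(-27)) = 9 - (-9 + 27) = 9 - 1*18 = 9 - 18 = -9)
X = 124 (X = -2*(-9 - 1*53) = -2*(-9 - 53) = -2*(-62) = 124)
-102*X + (o(-4) - (0/17 + 29/(-14))) = -102*124 + (6 - (0/17 + 29/(-14))) = -12648 + (6 - (0*(1/17) + 29*(-1/14))) = -12648 + (6 - (0 - 29/14)) = -12648 + (6 - 1*(-29/14)) = -12648 + (6 + 29/14) = -12648 + 113/14 = -176959/14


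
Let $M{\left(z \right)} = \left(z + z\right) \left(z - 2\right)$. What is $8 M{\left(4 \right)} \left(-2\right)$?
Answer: $-256$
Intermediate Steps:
$M{\left(z \right)} = 2 z \left(-2 + z\right)$
$8 M{\left(4 \right)} \left(-2\right) = 8 \cdot 2 \cdot 4 \left(-2 + 4\right) \left(-2\right) = 8 \cdot 2 \cdot 4 \cdot 2 \left(-2\right) = 8 \cdot 16 \left(-2\right) = 128 \left(-2\right) = -256$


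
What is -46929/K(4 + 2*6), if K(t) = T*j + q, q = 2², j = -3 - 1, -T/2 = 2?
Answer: -46929/20 ≈ -2346.4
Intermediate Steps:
T = -4 (T = -2*2 = -4)
j = -4
q = 4
K(t) = 20 (K(t) = -4*(-4) + 4 = 16 + 4 = 20)
-46929/K(4 + 2*6) = -46929/20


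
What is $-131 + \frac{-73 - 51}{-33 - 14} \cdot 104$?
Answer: $\frac{6739}{47} \approx 143.38$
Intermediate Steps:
$-131 + \frac{-73 - 51}{-33 - 14} \cdot 104 = -131 + - \frac{124}{-47} \cdot 104 = -131 + \left(-124\right) \left(- \frac{1}{47}\right) 104 = -131 + \frac{124}{47} \cdot 104 = -131 + \frac{12896}{47} = \frac{6739}{47}$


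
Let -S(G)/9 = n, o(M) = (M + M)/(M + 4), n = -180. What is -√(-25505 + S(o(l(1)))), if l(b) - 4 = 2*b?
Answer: -I*√23885 ≈ -154.55*I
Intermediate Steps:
l(b) = 4 + 2*b
o(M) = 2*M/(4 + M) (o(M) = (2*M)/(4 + M) = 2*M/(4 + M))
S(G) = 1620 (S(G) = -9*(-180) = 1620)
-√(-25505 + S(o(l(1)))) = -√(-25505 + 1620) = -√(-23885) = -I*√23885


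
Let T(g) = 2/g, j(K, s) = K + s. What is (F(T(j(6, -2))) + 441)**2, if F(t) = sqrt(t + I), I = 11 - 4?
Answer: (882 + sqrt(30))**2/4 ≈ 1.9690e+5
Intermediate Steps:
I = 7
F(t) = sqrt(7 + t) (F(t) = sqrt(t + 7) = sqrt(7 + t))
(F(T(j(6, -2))) + 441)**2 = (sqrt(7 + 2/(6 - 2)) + 441)**2 = (sqrt(7 + 2/4) + 441)**2 = (sqrt(7 + 2*(1/4)) + 441)**2 = (sqrt(7 + 1/2) + 441)**2 = (sqrt(15/2) + 441)**2 = (sqrt(30)/2 + 441)**2 = (441 + sqrt(30)/2)**2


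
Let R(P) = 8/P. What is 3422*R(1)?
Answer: 27376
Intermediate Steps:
3422*R(1) = 3422*(8/1) = 3422*(8*1) = 3422*8 = 27376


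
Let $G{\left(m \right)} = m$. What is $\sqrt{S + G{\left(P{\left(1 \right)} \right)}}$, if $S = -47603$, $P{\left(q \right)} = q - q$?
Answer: $i \sqrt{47603} \approx 218.18 i$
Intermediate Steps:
$P{\left(q \right)} = 0$
$\sqrt{S + G{\left(P{\left(1 \right)} \right)}} = \sqrt{-47603 + 0} = \sqrt{-47603} = i \sqrt{47603}$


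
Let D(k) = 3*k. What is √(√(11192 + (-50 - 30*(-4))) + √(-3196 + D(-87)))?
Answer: √(√11262 + I*√3457) ≈ 10.664 + 2.7567*I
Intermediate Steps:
√(√(11192 + (-50 - 30*(-4))) + √(-3196 + D(-87))) = √(√(11192 + (-50 - 30*(-4))) + √(-3196 + 3*(-87))) = √(√(11192 + (-50 + 120)) + √(-3196 - 261)) = √(√(11192 + 70) + √(-3457)) = √(√11262 + I*√3457)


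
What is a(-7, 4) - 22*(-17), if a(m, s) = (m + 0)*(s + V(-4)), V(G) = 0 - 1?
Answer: 353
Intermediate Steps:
V(G) = -1
a(m, s) = m*(-1 + s) (a(m, s) = (m + 0)*(s - 1) = m*(-1 + s))
a(-7, 4) - 22*(-17) = -7*(-1 + 4) - 22*(-17) = -7*3 + 374 = -21 + 374 = 353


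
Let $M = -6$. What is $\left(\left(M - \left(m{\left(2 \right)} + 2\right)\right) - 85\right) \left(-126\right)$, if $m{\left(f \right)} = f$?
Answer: $11970$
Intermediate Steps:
$\left(\left(M - \left(m{\left(2 \right)} + 2\right)\right) - 85\right) \left(-126\right) = \left(\left(-6 - \left(2 + 2\right)\right) - 85\right) \left(-126\right) = \left(\left(-6 - 4\right) - 85\right) \left(-126\right) = \left(-10 - 85\right) \left(-126\right) = \left(-95\right) \left(-126\right) = 11970$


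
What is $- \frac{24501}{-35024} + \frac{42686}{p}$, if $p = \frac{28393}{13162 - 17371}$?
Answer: $- \frac{6291904402083}{994436432} \approx -6327.1$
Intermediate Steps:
$p = - \frac{28393}{4209}$ ($p = \frac{28393}{-4209} = 28393 \left(- \frac{1}{4209}\right) = - \frac{28393}{4209} \approx -6.7458$)
$- \frac{24501}{-35024} + \frac{42686}{p} = - \frac{24501}{-35024} + \frac{42686}{- \frac{28393}{4209}} = \left(-24501\right) \left(- \frac{1}{35024}\right) + 42686 \left(- \frac{4209}{28393}\right) = \frac{24501}{35024} - \frac{179665374}{28393} = - \frac{6291904402083}{994436432}$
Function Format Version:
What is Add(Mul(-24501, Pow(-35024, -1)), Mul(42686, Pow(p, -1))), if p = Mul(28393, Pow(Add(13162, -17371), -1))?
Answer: Rational(-6291904402083, 994436432) ≈ -6327.1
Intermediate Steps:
p = Rational(-28393, 4209) (p = Mul(28393, Pow(-4209, -1)) = Mul(28393, Rational(-1, 4209)) = Rational(-28393, 4209) ≈ -6.7458)
Add(Mul(-24501, Pow(-35024, -1)), Mul(42686, Pow(p, -1))) = Add(Mul(-24501, Pow(-35024, -1)), Mul(42686, Pow(Rational(-28393, 4209), -1))) = Add(Mul(-24501, Rational(-1, 35024)), Mul(42686, Rational(-4209, 28393))) = Add(Rational(24501, 35024), Rational(-179665374, 28393)) = Rational(-6291904402083, 994436432)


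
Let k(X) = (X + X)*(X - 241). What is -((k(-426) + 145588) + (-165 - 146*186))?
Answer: -686551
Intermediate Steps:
k(X) = 2*X*(-241 + X) (k(X) = (2*X)*(-241 + X) = 2*X*(-241 + X))
-((k(-426) + 145588) + (-165 - 146*186)) = -((2*(-426)*(-241 - 426) + 145588) + (-165 - 146*186)) = -((2*(-426)*(-667) + 145588) + (-165 - 27156)) = -((568284 + 145588) - 27321) = -(713872 - 27321) = -1*686551 = -686551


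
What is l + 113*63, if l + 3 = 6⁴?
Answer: 8412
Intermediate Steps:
l = 1293 (l = -3 + 6⁴ = -3 + 1296 = 1293)
l + 113*63 = 1293 + 113*63 = 1293 + 7119 = 8412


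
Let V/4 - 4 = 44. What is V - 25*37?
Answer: -733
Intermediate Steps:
V = 192 (V = 16 + 4*44 = 16 + 176 = 192)
V - 25*37 = 192 - 25*37 = 192 - 925 = -733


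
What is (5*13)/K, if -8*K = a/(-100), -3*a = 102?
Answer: -26000/17 ≈ -1529.4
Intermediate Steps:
a = -34 (a = -1/3*102 = -34)
K = -17/400 (K = -(-17)/(4*(-100)) = -(-17)*(-1)/(4*100) = -1/8*17/50 = -17/400 ≈ -0.042500)
(5*13)/K = (5*13)/(-17/400) = 65*(-400/17) = -26000/17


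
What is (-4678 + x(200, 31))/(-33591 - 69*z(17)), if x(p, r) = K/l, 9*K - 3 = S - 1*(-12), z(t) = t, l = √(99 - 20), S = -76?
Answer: 2339/17382 + 61*√79/24717204 ≈ 0.13459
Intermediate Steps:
l = √79 ≈ 8.8882
K = -61/9 (K = ⅓ + (-76 - 1*(-12))/9 = ⅓ + (-76 + 12)/9 = ⅓ + (⅑)*(-64) = ⅓ - 64/9 = -61/9 ≈ -6.7778)
x(p, r) = -61*√79/711 (x(p, r) = -61*√79/79/9 = -61*√79/711)
(-4678 + x(200, 31))/(-33591 - 69*z(17)) = (-4678 - 61*√79/711)/(-33591 - 69*17) = (-4678 - 61*√79/711)/(-33591 - 1173) = (-4678 - 61*√79/711)/(-34764) = (-4678 - 61*√79/711)*(-1/34764) = 2339/17382 + 61*√79/24717204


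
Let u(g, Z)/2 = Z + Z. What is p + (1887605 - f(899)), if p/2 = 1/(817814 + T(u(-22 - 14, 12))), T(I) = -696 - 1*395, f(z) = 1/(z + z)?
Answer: 2771887451497043/1468467954 ≈ 1.8876e+6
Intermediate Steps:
f(z) = 1/(2*z)
u(g, Z) = 4*Z (u(g, Z) = 2*(Z + Z) = 2*(2*Z) = 4*Z)
T(I) = -1091 (T(I) = -696 - 395 = -1091)
p = 2/816723 (p = 2/(817814 - 1091) = 2/816723 ≈ 2.4488e-6)
p + (1887605 - f(899)) = 2/816723 + (1887605 - 1/(2*899)) = 2/816723 + (1887605 - 1*1/1798) = 2/816723 + (1887605 - 1/1798) = 2/816723 + 3393913789/1798 = 2771887451497043/1468467954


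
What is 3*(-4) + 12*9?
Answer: 96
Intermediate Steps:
3*(-4) + 12*9 = -12 + 108 = 96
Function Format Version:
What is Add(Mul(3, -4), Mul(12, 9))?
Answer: 96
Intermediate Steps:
Add(Mul(3, -4), Mul(12, 9)) = Add(-12, 108) = 96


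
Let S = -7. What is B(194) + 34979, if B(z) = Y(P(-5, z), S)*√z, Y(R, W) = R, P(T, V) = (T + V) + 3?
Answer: 34979 + 192*√194 ≈ 37653.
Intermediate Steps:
P(T, V) = 3 + T + V
B(z) = √z*(-2 + z) (B(z) = (3 - 5 + z)*√z = (-2 + z)*√z = √z*(-2 + z))
B(194) + 34979 = √194*(-2 + 194) + 34979 = √194*192 + 34979 = 192*√194 + 34979 = 34979 + 192*√194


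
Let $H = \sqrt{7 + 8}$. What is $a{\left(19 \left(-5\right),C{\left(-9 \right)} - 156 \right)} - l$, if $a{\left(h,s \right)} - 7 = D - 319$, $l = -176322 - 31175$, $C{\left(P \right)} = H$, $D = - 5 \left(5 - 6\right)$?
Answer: $207190$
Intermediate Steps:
$D = 5$ ($D = \left(-5\right) \left(-1\right) = 5$)
$H = \sqrt{15} \approx 3.873$
$C{\left(P \right)} = \sqrt{15}$
$l = -207497$ ($l = -176322 - 31175 = -207497$)
$a{\left(h,s \right)} = -307$ ($a{\left(h,s \right)} = 7 + \left(5 - 319\right) = 7 - 314 = -307$)
$a{\left(19 \left(-5\right),C{\left(-9 \right)} - 156 \right)} - l = -307 - -207497 = -307 + 207497 = 207190$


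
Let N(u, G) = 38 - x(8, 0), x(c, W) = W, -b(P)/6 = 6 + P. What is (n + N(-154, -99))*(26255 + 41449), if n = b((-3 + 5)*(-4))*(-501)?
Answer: -404463696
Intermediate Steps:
b(P) = -36 - 6*P (b(P) = -6*(6 + P) = -36 - 6*P)
N(u, G) = 38 (N(u, G) = 38 - 1*0 = 38 + 0 = 38)
n = -6012 (n = (-36 - 6*(-3 + 5)*(-4))*(-501) = (-36 - 12*(-4))*(-501) = (-36 - 6*(-8))*(-501) = (-36 + 48)*(-501) = 12*(-501) = -6012)
(n + N(-154, -99))*(26255 + 41449) = (-6012 + 38)*(26255 + 41449) = -5974*67704 = -404463696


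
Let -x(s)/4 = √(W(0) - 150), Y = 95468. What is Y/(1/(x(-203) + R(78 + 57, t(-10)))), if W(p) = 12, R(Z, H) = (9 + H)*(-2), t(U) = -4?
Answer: -954680 - 381872*I*√138 ≈ -9.5468e+5 - 4.486e+6*I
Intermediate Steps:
R(Z, H) = -18 - 2*H
x(s) = -4*I*√138 (x(s) = -4*√(12 - 150) = -4*I*√138)
Y/(1/(x(-203) + R(78 + 57, t(-10)))) = 95468/(1/(-4*I*√138 + (-18 - 2*(-4)))) = 95468/(1/(-4*I*√138 + (-18 + 8))) = 95468/(1/(-4*I*√138 - 10)) = 95468/(1/(-10 - 4*I*√138)) = 95468*(-10 - 4*I*√138) = -954680 - 381872*I*√138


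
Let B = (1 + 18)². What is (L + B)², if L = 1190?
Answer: 2405601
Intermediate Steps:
B = 361 (B = 19² = 361)
(L + B)² = (1190 + 361)² = 1551² = 2405601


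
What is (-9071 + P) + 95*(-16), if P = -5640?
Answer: -16231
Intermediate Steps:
(-9071 + P) + 95*(-16) = (-9071 - 5640) + 95*(-16) = -14711 - 1520 = -16231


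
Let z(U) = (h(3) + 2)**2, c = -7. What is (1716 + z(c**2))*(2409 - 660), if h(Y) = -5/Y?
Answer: 9004435/3 ≈ 3.0015e+6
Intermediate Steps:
z(U) = 1/9 (z(U) = (-5/3 + 2)**2 = (1/3)**2 = 1/9)
(1716 + z(c**2))*(2409 - 660) = (1716 + 1/9)*(2409 - 660) = (15445/9)*1749 = 9004435/3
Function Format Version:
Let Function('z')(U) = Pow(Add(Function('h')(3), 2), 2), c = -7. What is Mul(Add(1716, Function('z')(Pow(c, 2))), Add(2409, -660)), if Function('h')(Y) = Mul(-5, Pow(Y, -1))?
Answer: Rational(9004435, 3) ≈ 3.0015e+6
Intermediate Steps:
Function('z')(U) = Rational(1, 9) (Function('z')(U) = Pow(Add(Mul(-5, Pow(3, -1)), 2), 2) = Pow(Add(Mul(-5, Rational(1, 3)), 2), 2) = Pow(Add(Rational(-5, 3), 2), 2) = Pow(Rational(1, 3), 2) = Rational(1, 9))
Mul(Add(1716, Function('z')(Pow(c, 2))), Add(2409, -660)) = Mul(Add(1716, Rational(1, 9)), Add(2409, -660)) = Mul(Rational(15445, 9), 1749) = Rational(9004435, 3)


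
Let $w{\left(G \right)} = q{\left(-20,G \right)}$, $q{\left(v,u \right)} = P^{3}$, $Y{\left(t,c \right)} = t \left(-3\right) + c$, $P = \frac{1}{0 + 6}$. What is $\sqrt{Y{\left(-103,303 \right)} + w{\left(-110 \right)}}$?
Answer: $\frac{\sqrt{793158}}{36} \approx 24.739$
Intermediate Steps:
$P = \frac{1}{6} \approx 0.16667$
$Y{\left(t,c \right)} = c - 3 t$ ($Y{\left(t,c \right)} = - 3 t + c = c - 3 t$)
$q{\left(v,u \right)} = \frac{1}{216}$ ($q{\left(v,u \right)} = \left(\frac{1}{6}\right)^{3} = \frac{1}{216}$)
$w{\left(G \right)} = \frac{1}{216}$
$\sqrt{Y{\left(-103,303 \right)} + w{\left(-110 \right)}} = \sqrt{\left(303 - -309\right) + \frac{1}{216}} = \sqrt{\left(303 + 309\right) + \frac{1}{216}} = \sqrt{612 + \frac{1}{216}} = \sqrt{\frac{132193}{216}} = \frac{\sqrt{793158}}{36}$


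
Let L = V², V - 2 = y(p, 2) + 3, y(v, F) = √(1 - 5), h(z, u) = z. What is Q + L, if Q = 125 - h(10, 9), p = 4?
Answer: 136 + 20*I ≈ 136.0 + 20.0*I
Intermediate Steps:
y(v, F) = 2*I (y(v, F) = √(-4) = 2*I)
V = 5 + 2*I (V = 2 + (2*I + 3) = 2 + (3 + 2*I) = 5 + 2*I ≈ 5.0 + 2.0*I)
L = (5 + 2*I)² ≈ 21.0 + 20.0*I
Q = 115 (Q = 125 - 1*10 = 125 - 10 = 115)
Q + L = 115 + (21 + 20*I) = 136 + 20*I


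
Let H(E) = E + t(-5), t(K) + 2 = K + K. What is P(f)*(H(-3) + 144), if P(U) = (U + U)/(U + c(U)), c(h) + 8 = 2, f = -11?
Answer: 2838/17 ≈ 166.94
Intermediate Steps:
t(K) = -2 + 2*K (t(K) = -2 + (K + K) = -2 + 2*K)
c(h) = -6 (c(h) = -8 + 2 = -6)
H(E) = -12 + E (H(E) = E + (-2 + 2*(-5)) = E + (-2 - 10) = E - 12 = -12 + E)
P(U) = 2*U/(-6 + U) (P(U) = (U + U)/(U - 6) = (2*U)/(-6 + U) = 2*U/(-6 + U))
P(f)*(H(-3) + 144) = (2*(-11)/(-6 - 11))*((-12 - 3) + 144) = (2*(-11)/(-17))*(-15 + 144) = (2*(-11)*(-1/17))*129 = (22/17)*129 = 2838/17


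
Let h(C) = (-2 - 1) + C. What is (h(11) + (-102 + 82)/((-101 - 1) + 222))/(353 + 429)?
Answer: 47/4692 ≈ 0.010017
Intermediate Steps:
h(C) = -3 + C
(h(11) + (-102 + 82)/((-101 - 1) + 222))/(353 + 429) = ((-3 + 11) + (-102 + 82)/((-101 - 1) + 222))/(353 + 429) = (8 - 20/(-102 + 222))/782 = (8 - 20/120)*(1/782) = (8 - 20*1/120)*(1/782) = (8 - 1/6)*(1/782) = (47/6)*(1/782) = 47/4692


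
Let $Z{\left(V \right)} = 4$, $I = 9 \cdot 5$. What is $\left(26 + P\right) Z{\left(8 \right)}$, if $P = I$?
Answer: $284$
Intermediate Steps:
$I = 45$
$P = 45$
$\left(26 + P\right) Z{\left(8 \right)} = \left(26 + 45\right) 4 = 71 \cdot 4 = 284$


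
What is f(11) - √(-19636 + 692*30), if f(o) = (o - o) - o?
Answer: -11 - 2*√281 ≈ -44.526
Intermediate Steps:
f(o) = -o (f(o) = 0 - o = -o)
f(11) - √(-19636 + 692*30) = -1*11 - √(-19636 + 692*30) = -11 - √(-19636 + 20760) = -11 - √1124 = -11 - 2*√281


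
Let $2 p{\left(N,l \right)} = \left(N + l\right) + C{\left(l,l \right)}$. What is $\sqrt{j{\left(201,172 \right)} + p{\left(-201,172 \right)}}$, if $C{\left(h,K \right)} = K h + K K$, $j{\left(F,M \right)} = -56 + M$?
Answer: $\frac{\sqrt{118742}}{2} \approx 172.29$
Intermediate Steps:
$C{\left(h,K \right)} = K^{2} + K h$ ($C{\left(h,K \right)} = K h + K^{2} = K^{2} + K h$)
$p{\left(N,l \right)} = l^{2} + \frac{N}{2} + \frac{l}{2}$ ($p{\left(N,l \right)} = \frac{\left(N + l\right) + l \left(l + l\right)}{2} = \frac{\left(N + l\right) + l 2 l}{2} = \frac{\left(N + l\right) + 2 l^{2}}{2} = \frac{N + l + 2 l^{2}}{2} = l^{2} + \frac{N}{2} + \frac{l}{2}$)
$\sqrt{j{\left(201,172 \right)} + p{\left(-201,172 \right)}} = \sqrt{\left(-56 + 172\right) + \left(172^{2} + \frac{1}{2} \left(-201\right) + \frac{1}{2} \cdot 172\right)} = \sqrt{116 + \left(29584 - \frac{201}{2} + 86\right)} = \sqrt{116 + \frac{59139}{2}} = \sqrt{\frac{59371}{2}} = \frac{\sqrt{118742}}{2}$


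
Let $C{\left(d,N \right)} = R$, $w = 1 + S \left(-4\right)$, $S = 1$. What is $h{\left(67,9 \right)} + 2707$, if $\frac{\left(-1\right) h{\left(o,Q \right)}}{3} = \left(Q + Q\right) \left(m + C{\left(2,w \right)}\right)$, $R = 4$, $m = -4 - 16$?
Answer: $3571$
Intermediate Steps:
$m = -20$ ($m = -4 - 16 = -20$)
$w = -3$ ($w = 1 + 1 \left(-4\right) = 1 - 4 = -3$)
$C{\left(d,N \right)} = 4$
$h{\left(o,Q \right)} = 96 Q$ ($h{\left(o,Q \right)} = - 3 \left(Q + Q\right) \left(-20 + 4\right) = - 3 \cdot 2 Q \left(-16\right) = - 3 \left(- 32 Q\right) = 96 Q$)
$h{\left(67,9 \right)} + 2707 = 96 \cdot 9 + 2707 = 864 + 2707 = 3571$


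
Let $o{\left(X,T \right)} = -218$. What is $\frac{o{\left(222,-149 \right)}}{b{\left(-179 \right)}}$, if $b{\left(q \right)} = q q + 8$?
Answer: $- \frac{218}{32049} \approx -0.0068021$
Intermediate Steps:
$b{\left(q \right)} = 8 + q^{2}$ ($b{\left(q \right)} = q^{2} + 8 = 8 + q^{2}$)
$\frac{o{\left(222,-149 \right)}}{b{\left(-179 \right)}} = - \frac{218}{8 + \left(-179\right)^{2}} = - \frac{218}{8 + 32041} = - \frac{218}{32049}$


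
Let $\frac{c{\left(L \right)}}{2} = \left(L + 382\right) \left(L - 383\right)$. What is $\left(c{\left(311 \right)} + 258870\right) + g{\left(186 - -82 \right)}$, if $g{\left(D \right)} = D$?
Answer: $159346$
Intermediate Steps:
$c{\left(L \right)} = 2 \left(-383 + L\right) \left(382 + L\right)$ ($c{\left(L \right)} = 2 \left(L + 382\right) \left(L - 383\right) = 2 \left(382 + L\right) \left(-383 + L\right) = 2 \left(-383 + L\right) \left(382 + L\right)$)
$\left(c{\left(311 \right)} + 258870\right) + g{\left(186 - -82 \right)} = \left(\left(-292612 - 622 + 2 \cdot 311^{2}\right) + 258870\right) + \left(186 - -82\right) = \left(\left(-292612 - 622 + 2 \cdot 96721\right) + 258870\right) + \left(186 + 82\right) = \left(\left(-292612 - 622 + 193442\right) + 258870\right) + 268 = \left(-99792 + 258870\right) + 268 = 159078 + 268 = 159346$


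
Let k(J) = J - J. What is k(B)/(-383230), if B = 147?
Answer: 0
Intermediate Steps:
k(J) = 0
k(B)/(-383230) = 0/(-383230) = 0*(-1/383230) = 0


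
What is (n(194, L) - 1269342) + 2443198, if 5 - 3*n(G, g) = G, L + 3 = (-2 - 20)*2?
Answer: 1173793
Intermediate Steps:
L = -47 (L = -3 + (-2 - 20)*2 = -3 - 22*2 = -3 - 44 = -47)
n(G, g) = 5/3 - G/3
(n(194, L) - 1269342) + 2443198 = ((5/3 - ⅓*194) - 1269342) + 2443198 = ((5/3 - 194/3) - 1269342) + 2443198 = (-63 - 1269342) + 2443198 = -1269405 + 2443198 = 1173793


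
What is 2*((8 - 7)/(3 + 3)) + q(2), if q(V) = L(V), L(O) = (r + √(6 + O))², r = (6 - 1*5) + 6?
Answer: 172/3 + 28*√2 ≈ 96.931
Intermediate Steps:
r = 7 (r = (6 - 5) + 6 = 1 + 6 = 7)
L(O) = (7 + √(6 + O))²
q(V) = (7 + √(6 + V))²
2*((8 - 7)/(3 + 3)) + q(2) = 2*((8 - 7)/(3 + 3)) + (7 + √(6 + 2))² = 2*(1/6) + (7 + √8)² = 2*(1*(⅙)) + (7 + 2*√2)² = 2*(⅙) + (7 + 2*√2)² = ⅓ + (7 + 2*√2)²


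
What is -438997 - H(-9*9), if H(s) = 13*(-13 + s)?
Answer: -437775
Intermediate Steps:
H(s) = -169 + 13*s
-438997 - H(-9*9) = -438997 - (-169 + 13*(-9*9)) = -438997 - (-169 + 13*(-81)) = -438997 - (-169 - 1053) = -438997 - 1*(-1222) = -438997 + 1222 = -437775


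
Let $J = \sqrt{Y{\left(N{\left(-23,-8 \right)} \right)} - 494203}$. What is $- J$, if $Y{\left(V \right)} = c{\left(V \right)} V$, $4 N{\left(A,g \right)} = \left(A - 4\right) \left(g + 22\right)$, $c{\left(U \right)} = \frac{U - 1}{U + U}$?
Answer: $- \frac{21 i \sqrt{4483}}{2} \approx - 703.03 i$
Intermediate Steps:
$c{\left(U \right)} = \frac{-1 + U}{2 U}$
$N{\left(A,g \right)} = \frac{\left(-4 + A\right) \left(22 + g\right)}{4}$ ($N{\left(A,g \right)} = \frac{\left(A - 4\right) \left(g + 22\right)}{4} = \frac{\left(-4 + A\right) \left(22 + g\right)}{4}$)
$Y{\left(V \right)} = - \frac{1}{2} + \frac{V}{2}$ ($Y{\left(V \right)} = \frac{-1 + V}{2 V} V = - \frac{1}{2} + \frac{V}{2}$)
$J = \frac{21 i \sqrt{4483}}{2}$ ($J = \sqrt{\left(- \frac{1}{2} + \frac{-22 - -8 + \frac{11}{2} \left(-23\right) + \frac{1}{4} \left(-23\right) \left(-8\right)}{2}\right) - 494203} = \sqrt{\left(- \frac{1}{2} + \frac{-22 + 8 - \frac{253}{2} + 46}{2}\right) - 494203} = \sqrt{\left(- \frac{1}{2} + \frac{1}{2} \left(- \frac{189}{2}\right)\right) - 494203} = \sqrt{\left(- \frac{1}{2} - \frac{189}{4}\right) - 494203} = \sqrt{- \frac{191}{4} - 494203} = \sqrt{- \frac{1977003}{4}} = \frac{21 i \sqrt{4483}}{2} \approx 703.03 i$)
$- J = - \frac{21 i \sqrt{4483}}{2}$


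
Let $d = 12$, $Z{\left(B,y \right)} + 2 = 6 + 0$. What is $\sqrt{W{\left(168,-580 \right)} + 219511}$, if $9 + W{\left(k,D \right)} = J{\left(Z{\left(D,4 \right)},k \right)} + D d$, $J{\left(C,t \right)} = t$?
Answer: $\sqrt{212710} \approx 461.21$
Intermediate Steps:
$Z{\left(B,y \right)} = 4$ ($Z{\left(B,y \right)} = -2 + \left(6 + 0\right) = -2 + 6 = 4$)
$W{\left(k,D \right)} = -9 + k + 12 D$ ($W{\left(k,D \right)} = -9 + \left(k + D 12\right) = -9 + \left(k + 12 D\right) = -9 + k + 12 D$)
$\sqrt{W{\left(168,-580 \right)} + 219511} = \sqrt{\left(-9 + 168 + 12 \left(-580\right)\right) + 219511} = \sqrt{\left(-9 + 168 - 6960\right) + 219511} = \sqrt{-6801 + 219511} = \sqrt{212710}$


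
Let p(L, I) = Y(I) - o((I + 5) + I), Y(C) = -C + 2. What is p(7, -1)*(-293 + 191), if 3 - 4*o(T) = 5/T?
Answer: -272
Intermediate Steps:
Y(C) = 2 - C
o(T) = ¾ - 5/(4*T)
p(L, I) = 2 - I - (10 + 6*I)/(4*(5 + 2*I)) (p(L, I) = (2 - I) - (-5 + 3*((I + 5) + I))/(4*((I + 5) + I)) = (2 - I) - (-5 + 3*((5 + I) + I))/(4*((5 + I) + I)) = (2 - I) - (-5 + 3*(5 + 2*I))/(4*(5 + 2*I)) = (2 - I) - (-5 + (15 + 6*I))/(4*(5 + 2*I)) = (2 - I) - (10 + 6*I)/(4*(5 + 2*I)) = 2 - I - (10 + 6*I)/(4*(5 + 2*I)))
p(7, -1)*(-293 + 191) = ((15 - 5*(-1) - 4*(-1)²)/(2*(5 + 2*(-1))))*(-293 + 191) = ((15 + 5 - 4*1)/(2*(5 - 2)))*(-102) = ((½)*(15 + 5 - 4)/3)*(-102) = ((½)*(⅓)*16)*(-102) = (8/3)*(-102) = -272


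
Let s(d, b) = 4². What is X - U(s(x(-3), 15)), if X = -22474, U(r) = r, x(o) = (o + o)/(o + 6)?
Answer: -22490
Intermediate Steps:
x(o) = 2*o/(6 + o) (x(o) = (2*o)/(6 + o) = 2*o/(6 + o))
s(d, b) = 16
X - U(s(x(-3), 15)) = -22474 - 1*16 = -22474 - 16 = -22490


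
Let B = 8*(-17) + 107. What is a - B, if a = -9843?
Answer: -9814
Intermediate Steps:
B = -29 (B = -136 + 107 = -29)
a - B = -9843 - 1*(-29) = -9843 + 29 = -9814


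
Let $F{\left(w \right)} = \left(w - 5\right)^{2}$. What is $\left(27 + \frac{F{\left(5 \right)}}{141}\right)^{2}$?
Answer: $729$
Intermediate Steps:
$F{\left(w \right)} = \left(-5 + w\right)^{2}$
$\left(27 + \frac{F{\left(5 \right)}}{141}\right)^{2} = \left(27 + \frac{\left(-5 + 5\right)^{2}}{141}\right)^{2} = \left(27 + 0^{2} \cdot \frac{1}{141}\right)^{2} = \left(27 + 0 \cdot \frac{1}{141}\right)^{2} = \left(27 + 0\right)^{2} = 27^{2} = 729$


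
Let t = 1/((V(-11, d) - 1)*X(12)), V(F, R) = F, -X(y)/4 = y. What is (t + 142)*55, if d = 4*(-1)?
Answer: 4498615/576 ≈ 7810.1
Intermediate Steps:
X(y) = -4*y
d = -4
t = 1/576 (t = 1/((-11 - 1)*((-4*12))) = 1/(-12*(-48)) = -1/12*(-1/48) = 1/576 ≈ 0.0017361)
(t + 142)*55 = (1/576 + 142)*55 = (81793/576)*55 = 4498615/576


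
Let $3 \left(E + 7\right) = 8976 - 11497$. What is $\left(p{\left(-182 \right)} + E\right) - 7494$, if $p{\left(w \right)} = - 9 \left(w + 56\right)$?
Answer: $- \frac{21622}{3} \approx -7207.3$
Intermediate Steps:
$E = - \frac{2542}{3}$ ($E = -7 + \frac{8976 - 11497}{3} = -7 + \frac{1}{3} \left(-2521\right) = -7 - \frac{2521}{3} = - \frac{2542}{3} \approx -847.33$)
$p{\left(w \right)} = -504 - 9 w$ ($p{\left(w \right)} = - 9 \left(56 + w\right) = -504 - 9 w$)
$\left(p{\left(-182 \right)} + E\right) - 7494 = \left(\left(-504 - -1638\right) - \frac{2542}{3}\right) - 7494 = \left(\left(-504 + 1638\right) - \frac{2542}{3}\right) - 7494 = \left(1134 - \frac{2542}{3}\right) - 7494 = \frac{860}{3} - 7494 = - \frac{21622}{3}$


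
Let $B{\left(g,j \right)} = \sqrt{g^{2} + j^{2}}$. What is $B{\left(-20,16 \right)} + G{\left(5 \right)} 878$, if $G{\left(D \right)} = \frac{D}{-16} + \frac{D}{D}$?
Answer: $\frac{4829}{8} + 4 \sqrt{41} \approx 629.24$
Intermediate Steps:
$G{\left(D \right)} = 1 - \frac{D}{16}$ ($G{\left(D \right)} = D \left(- \frac{1}{16}\right) + 1 = - \frac{D}{16} + 1 = 1 - \frac{D}{16}$)
$B{\left(-20,16 \right)} + G{\left(5 \right)} 878 = \sqrt{\left(-20\right)^{2} + 16^{2}} + \left(1 - \frac{5}{16}\right) 878 = \sqrt{400 + 256} + \left(1 - \frac{5}{16}\right) 878 = \sqrt{656} + \frac{11}{16} \cdot 878 = 4 \sqrt{41} + \frac{4829}{8} = \frac{4829}{8} + 4 \sqrt{41}$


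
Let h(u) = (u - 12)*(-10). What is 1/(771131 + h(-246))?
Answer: 1/773711 ≈ 1.2925e-6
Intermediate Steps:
h(u) = 120 - 10*u (h(u) = (-12 + u)*(-10) = 120 - 10*u)
1/(771131 + h(-246)) = 1/(771131 + (120 - 10*(-246))) = 1/(771131 + (120 + 2460)) = 1/(771131 + 2580) = 1/773711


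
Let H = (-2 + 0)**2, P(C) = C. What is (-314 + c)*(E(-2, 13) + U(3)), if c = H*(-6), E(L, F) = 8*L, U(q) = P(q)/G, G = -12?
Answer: 10985/2 ≈ 5492.5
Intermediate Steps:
H = 4 (H = (-2)**2 = 4)
U(q) = -q/12 (U(q) = q/(-12) = q*(-1/12) = -q/12)
c = -24 (c = 4*(-6) = -24)
(-314 + c)*(E(-2, 13) + U(3)) = (-314 - 24)*(8*(-2) - 1/12*3) = -338*(-16 - 1/4) = -338*(-65/4) = 10985/2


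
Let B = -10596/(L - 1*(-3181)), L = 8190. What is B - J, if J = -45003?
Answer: 511718517/11371 ≈ 45002.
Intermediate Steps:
B = -10596/11371 (B = -10596/(8190 - 1*(-3181)) = -10596/(8190 + 3181) = -10596/11371 ≈ -0.93184)
B - J = -10596/11371 - 1*(-45003) = -10596/11371 + 45003 = 511718517/11371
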